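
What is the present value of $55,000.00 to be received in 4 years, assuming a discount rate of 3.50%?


Present value formula: PV = FV / (1 + r)^t
PV = $55,000.00 / (1 + 0.035)^4
PV = $55,000.00 / 1.147523
PV = $47,929.32

PV = FV / (1 + r)^t = $47,929.32


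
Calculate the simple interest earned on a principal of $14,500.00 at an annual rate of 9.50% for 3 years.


Simple interest formula: I = P × r × t
I = $14,500.00 × 0.095 × 3
I = $4,132.50

I = P × r × t = $4,132.50


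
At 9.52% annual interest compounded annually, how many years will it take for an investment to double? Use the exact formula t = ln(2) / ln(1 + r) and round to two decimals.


Doubling condition: (1 + r)^t = 2
Take ln of both sides: t × ln(1 + r) = ln(2)
t = ln(2) / ln(1 + r)
t = 0.693147 / 0.090937
t = 7.62

t = ln(2) / ln(1 + r) = 7.62 years


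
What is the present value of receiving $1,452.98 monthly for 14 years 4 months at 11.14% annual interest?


Present value of an ordinary annuity: PV = PMT × (1 − (1 + r)^(−n)) / r
Monthly rate r = 0.1114/12 ≈ 0.00928333, n = 172
PV = $1,452.98 × (1 − (1 + 0.1114/12)^(−172)) / (0.1114/12)
PV = $1,452.98 × 85.739175
PV = $124,577.31

PV = PMT × (1-(1+r)^(-n))/r = $124,577.31


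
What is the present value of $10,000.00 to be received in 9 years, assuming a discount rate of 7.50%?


Present value formula: PV = FV / (1 + r)^t
PV = $10,000.00 / (1 + 0.075)^9
PV = $10,000.00 / 1.917239
PV = $5,215.83

PV = FV / (1 + r)^t = $5,215.83


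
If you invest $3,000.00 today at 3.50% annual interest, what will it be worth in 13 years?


Future value formula: FV = PV × (1 + r)^t
FV = $3,000.00 × (1 + 0.035)^13
FV = $3,000.00 × 1.563956
FV = $4,691.87

FV = PV × (1 + r)^t = $4,691.87


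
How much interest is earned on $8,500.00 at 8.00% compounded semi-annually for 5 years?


Compound interest earned = final amount − principal.
A = P(1 + r/n)^(nt) = $8,500.00 × (1 + 0.08/2)^(2 × 5) = $12,582.08
Interest = A − P = $12,582.08 − $8,500.00 = $4,082.08

Interest = A - P = $4,082.08


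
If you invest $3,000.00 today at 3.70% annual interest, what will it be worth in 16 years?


Future value formula: FV = PV × (1 + r)^t
FV = $3,000.00 × (1 + 0.037)^16
FV = $3,000.00 × 1.788381
FV = $5,365.14

FV = PV × (1 + r)^t = $5,365.14


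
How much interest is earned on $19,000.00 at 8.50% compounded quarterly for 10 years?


Compound interest earned = final amount − principal.
A = P(1 + r/n)^(nt) = $19,000.00 × (1 + 0.085/4)^(4 × 10) = $44,059.18
Interest = A − P = $44,059.18 − $19,000.00 = $25,059.18

Interest = A - P = $25,059.18


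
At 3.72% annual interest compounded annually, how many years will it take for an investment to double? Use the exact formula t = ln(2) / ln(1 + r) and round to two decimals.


Doubling condition: (1 + r)^t = 2
Take ln of both sides: t × ln(1 + r) = ln(2)
t = ln(2) / ln(1 + r)
t = 0.693147 / 0.036525
t = 18.98

t = ln(2) / ln(1 + r) = 18.98 years


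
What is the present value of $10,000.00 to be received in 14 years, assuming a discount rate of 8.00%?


Present value formula: PV = FV / (1 + r)^t
PV = $10,000.00 / (1 + 0.08)^14
PV = $10,000.00 / 2.937194
PV = $3,404.61

PV = FV / (1 + r)^t = $3,404.61


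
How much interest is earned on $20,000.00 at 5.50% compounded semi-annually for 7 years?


Compound interest earned = final amount − principal.
A = P(1 + r/n)^(nt) = $20,000.00 × (1 + 0.055/2)^(2 × 7) = $29,239.88
Interest = A − P = $29,239.88 − $20,000.00 = $9,239.88

Interest = A - P = $9,239.88


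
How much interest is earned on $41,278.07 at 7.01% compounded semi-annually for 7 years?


Compound interest earned = final amount − principal.
A = P(1 + r/n)^(nt) = $41,278.07 × (1 + 0.0701/2)^(2 × 7) = $66,861.79
Interest = A − P = $66,861.79 − $41,278.07 = $25,583.72

Interest = A - P = $25,583.72


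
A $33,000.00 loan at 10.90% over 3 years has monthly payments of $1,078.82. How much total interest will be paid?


Total paid over the life of the loan = PMT × n.
Total paid = $1,078.82 × 36 = $38,837.52
Total interest = total paid − principal = $38,837.52 − $33,000.00 = $5,837.52

Total interest = (PMT × n) - PV = $5,837.52


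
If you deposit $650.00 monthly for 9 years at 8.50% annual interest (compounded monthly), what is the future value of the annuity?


Future value of an ordinary annuity: FV = PMT × ((1 + r)^n − 1) / r
Monthly rate r = 0.085/12 ≈ 0.00708333, n = 108
FV = $650.00 × ((1 + 0.085/12)^108 − 1) / (0.085/12)
FV = $650.00 × 161.393943
FV = $104,906.06

FV = PMT × ((1+r)^n - 1)/r = $104,906.06


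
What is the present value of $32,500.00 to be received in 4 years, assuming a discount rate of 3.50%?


Present value formula: PV = FV / (1 + r)^t
PV = $32,500.00 / (1 + 0.035)^4
PV = $32,500.00 / 1.147523
PV = $28,321.87

PV = FV / (1 + r)^t = $28,321.87


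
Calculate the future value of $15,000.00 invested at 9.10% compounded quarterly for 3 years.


Compound interest formula: A = P(1 + r/n)^(nt)
A = $15,000.00 × (1 + 0.091/4)^(4 × 3)
Growth factor: (1 + 0.091/4)^12 = 1.3098871
A = $15,000.00 × 1.3098871
A = $19,648.31

A = P(1 + r/n)^(nt) = $19,648.31


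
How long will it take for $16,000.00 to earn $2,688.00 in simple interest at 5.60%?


Rearrange the simple interest formula for t:
I = P × r × t  ⇒  t = I / (P × r)
t = $2,688.00 / ($16,000.00 × 0.056)
t = 3

t = I/(P×r) = 3 years


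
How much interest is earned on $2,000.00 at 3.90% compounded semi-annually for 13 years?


Compound interest earned = final amount − principal.
A = P(1 + r/n)^(nt) = $2,000.00 × (1 + 0.039/2)^(2 × 13) = $3,304.44
Interest = A − P = $3,304.44 − $2,000.00 = $1,304.44

Interest = A - P = $1,304.44


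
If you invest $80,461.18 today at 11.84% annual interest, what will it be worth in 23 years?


Future value formula: FV = PV × (1 + r)^t
FV = $80,461.18 × (1 + 0.1184)^23
FV = $80,461.18 × 13.1139838
FV = $1,055,166.61

FV = PV × (1 + r)^t = $1,055,166.61


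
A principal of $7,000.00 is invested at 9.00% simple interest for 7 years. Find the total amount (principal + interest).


Total amount formula: A = P(1 + rt) = P + P·r·t
Interest: I = P × r × t = $7,000.00 × 0.09 × 7 = $4,410.00
A = P + I = $7,000.00 + $4,410.00 = $11,410.00

A = P + I = P(1 + rt) = $11,410.00


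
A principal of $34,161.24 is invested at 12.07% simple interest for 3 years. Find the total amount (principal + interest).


Total amount formula: A = P(1 + rt) = P + P·r·t
Interest: I = P × r × t = $34,161.24 × 0.1207 × 3 = $12,369.79
A = P + I = $34,161.24 + $12,369.79 = $46,531.03

A = P + I = P(1 + rt) = $46,531.03


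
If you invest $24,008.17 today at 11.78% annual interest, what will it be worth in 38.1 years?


Future value formula: FV = PV × (1 + r)^t
FV = $24,008.17 × (1 + 0.1178)^38.1
FV = $24,008.17 × 69.610125
FV = $1,671,211.71

FV = PV × (1 + r)^t = $1,671,211.71


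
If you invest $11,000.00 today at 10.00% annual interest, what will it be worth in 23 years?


Future value formula: FV = PV × (1 + r)^t
FV = $11,000.00 × (1 + 0.1)^23
FV = $11,000.00 × 8.9543024
FV = $98,497.33

FV = PV × (1 + r)^t = $98,497.33


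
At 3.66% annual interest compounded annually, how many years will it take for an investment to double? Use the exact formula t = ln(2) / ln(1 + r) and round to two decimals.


Doubling condition: (1 + r)^t = 2
Take ln of both sides: t × ln(1 + r) = ln(2)
t = ln(2) / ln(1 + r)
t = 0.693147 / 0.035946
t = 19.28

t = ln(2) / ln(1 + r) = 19.28 years


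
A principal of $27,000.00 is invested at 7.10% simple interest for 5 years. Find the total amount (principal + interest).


Total amount formula: A = P(1 + rt) = P + P·r·t
Interest: I = P × r × t = $27,000.00 × 0.071 × 5 = $9,585.00
A = P + I = $27,000.00 + $9,585.00 = $36,585.00

A = P + I = P(1 + rt) = $36,585.00


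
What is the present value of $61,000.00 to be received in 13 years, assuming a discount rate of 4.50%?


Present value formula: PV = FV / (1 + r)^t
PV = $61,000.00 / (1 + 0.045)^13
PV = $61,000.00 / 1.772196
PV = $34,420.57

PV = FV / (1 + r)^t = $34,420.57


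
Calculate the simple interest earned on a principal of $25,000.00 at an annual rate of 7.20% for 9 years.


Simple interest formula: I = P × r × t
I = $25,000.00 × 0.072 × 9
I = $16,200.00

I = P × r × t = $16,200.00


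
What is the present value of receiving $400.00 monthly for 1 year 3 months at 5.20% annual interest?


Present value of an ordinary annuity: PV = PMT × (1 − (1 + r)^(−n)) / r
Monthly rate r = 0.052/12 ≈ 0.00433333, n = 15
PV = $400.00 × (1 − (1 + 0.052/12)^(−15)) / (0.052/12)
PV = $400.00 × 14.492524
PV = $5,797.01

PV = PMT × (1-(1+r)^(-n))/r = $5,797.01


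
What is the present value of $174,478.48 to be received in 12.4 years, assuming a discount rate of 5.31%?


Present value formula: PV = FV / (1 + r)^t
PV = $174,478.48 / (1 + 0.0531)^12.4
PV = $174,478.48 / 1.8994296
PV = $91,858.36

PV = FV / (1 + r)^t = $91,858.36


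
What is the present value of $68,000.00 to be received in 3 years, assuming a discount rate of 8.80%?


Present value formula: PV = FV / (1 + r)^t
PV = $68,000.00 / (1 + 0.088)^3
PV = $68,000.00 / 1.2879135
PV = $52,798.58

PV = FV / (1 + r)^t = $52,798.58


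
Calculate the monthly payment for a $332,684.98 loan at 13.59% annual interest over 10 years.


Loan payment formula: PMT = PV × r / (1 − (1 + r)^(−n))
Monthly rate r = 0.1359/12 = 0.011325, n = 120 months
Denominator: 1 − (1 + 0.1359/12)^(−120) = 0.741113
PMT = $332,684.98 × (0.1359/12) / 0.741113
PMT = $5,083.78 per month

PMT = PV × r / (1-(1+r)^(-n)) = $5,083.78/month


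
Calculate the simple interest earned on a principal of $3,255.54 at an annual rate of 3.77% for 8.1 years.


Simple interest formula: I = P × r × t
I = $3,255.54 × 0.0377 × 8.1
I = $994.14

I = P × r × t = $994.14


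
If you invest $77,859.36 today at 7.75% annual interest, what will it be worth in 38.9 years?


Future value formula: FV = PV × (1 + r)^t
FV = $77,859.36 × (1 + 0.0775)^38.9
FV = $77,859.36 × 18.2403071
FV = $1,420,178.64

FV = PV × (1 + r)^t = $1,420,178.64


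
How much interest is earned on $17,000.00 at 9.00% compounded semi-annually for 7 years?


Compound interest earned = final amount − principal.
A = P(1 + r/n)^(nt) = $17,000.00 × (1 + 0.09/2)^(2 × 7) = $31,483.06
Interest = A − P = $31,483.06 − $17,000.00 = $14,483.06

Interest = A - P = $14,483.06


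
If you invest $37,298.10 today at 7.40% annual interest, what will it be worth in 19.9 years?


Future value formula: FV = PV × (1 + r)^t
FV = $37,298.10 × (1 + 0.074)^19.9
FV = $37,298.10 × 4.1398557
FV = $154,408.75

FV = PV × (1 + r)^t = $154,408.75


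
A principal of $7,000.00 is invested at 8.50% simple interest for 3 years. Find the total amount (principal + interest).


Total amount formula: A = P(1 + rt) = P + P·r·t
Interest: I = P × r × t = $7,000.00 × 0.085 × 3 = $1,785.00
A = P + I = $7,000.00 + $1,785.00 = $8,785.00

A = P + I = P(1 + rt) = $8,785.00


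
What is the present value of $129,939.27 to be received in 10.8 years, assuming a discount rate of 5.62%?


Present value formula: PV = FV / (1 + r)^t
PV = $129,939.27 / (1 + 0.0562)^10.8
PV = $129,939.27 / 1.8049225
PV = $71,991.61

PV = FV / (1 + r)^t = $71,991.61


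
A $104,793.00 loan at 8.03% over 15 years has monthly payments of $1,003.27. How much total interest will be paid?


Total paid over the life of the loan = PMT × n.
Total paid = $1,003.27 × 180 = $180,588.60
Total interest = total paid − principal = $180,588.60 − $104,793.00 = $75,795.60

Total interest = (PMT × n) - PV = $75,795.60


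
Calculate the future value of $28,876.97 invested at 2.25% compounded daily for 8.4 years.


Compound interest formula: A = P(1 + r/n)^(nt)
A = $28,876.97 × (1 + 0.0225/365)^(365 × 8.4)
Growth factor: (1 + 0.0225/365)^3066 = 1.208034
A = $28,876.97 × 1.208034
A = $34,884.36

A = P(1 + r/n)^(nt) = $34,884.36


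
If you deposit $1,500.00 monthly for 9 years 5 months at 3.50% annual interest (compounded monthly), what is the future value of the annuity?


Future value of an ordinary annuity: FV = PMT × ((1 + r)^n − 1) / r
Monthly rate r = 0.035/12 ≈ 0.00291667, n = 113
FV = $1,500.00 × ((1 + 0.035/12)^113 − 1) / (0.035/12)
FV = $1,500.00 × 133.618922
FV = $200,428.38

FV = PMT × ((1+r)^n - 1)/r = $200,428.38


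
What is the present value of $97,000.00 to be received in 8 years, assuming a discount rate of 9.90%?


Present value formula: PV = FV / (1 + r)^t
PV = $97,000.00 / (1 + 0.099)^8
PV = $97,000.00 / 2.1280486
PV = $45,581.67

PV = FV / (1 + r)^t = $45,581.67


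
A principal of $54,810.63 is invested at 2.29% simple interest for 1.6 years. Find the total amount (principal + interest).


Total amount formula: A = P(1 + rt) = P + P·r·t
Interest: I = P × r × t = $54,810.63 × 0.0229 × 1.6 = $2,008.26
A = P + I = $54,810.63 + $2,008.26 = $56,818.89

A = P + I = P(1 + rt) = $56,818.89


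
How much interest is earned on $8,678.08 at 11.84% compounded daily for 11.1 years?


Compound interest earned = final amount − principal.
A = P(1 + r/n)^(nt) = $8,678.08 × (1 + 0.1184/365)^(365 × 11.1) = $32,292.25
Interest = A − P = $32,292.25 − $8,678.08 = $23,614.17

Interest = A - P = $23,614.17


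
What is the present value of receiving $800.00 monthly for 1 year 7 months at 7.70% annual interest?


Present value of an ordinary annuity: PV = PMT × (1 − (1 + r)^(−n)) / r
Monthly rate r = 0.077/12 ≈ 0.00641667, n = 19
PV = $800.00 × (1 − (1 + 0.077/12)^(−19)) / (0.077/12)
PV = $800.00 × 17.833717
PV = $14,266.97

PV = PMT × (1-(1+r)^(-n))/r = $14,266.97


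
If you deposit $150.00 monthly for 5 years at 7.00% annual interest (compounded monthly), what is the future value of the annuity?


Future value of an ordinary annuity: FV = PMT × ((1 + r)^n − 1) / r
Monthly rate r = 0.07/12 ≈ 0.00583333, n = 60
FV = $150.00 × ((1 + 0.07/12)^60 − 1) / (0.07/12)
FV = $150.00 × 71.592902
FV = $10,738.94

FV = PMT × ((1+r)^n - 1)/r = $10,738.94


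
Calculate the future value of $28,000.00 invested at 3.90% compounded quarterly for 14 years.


Compound interest formula: A = P(1 + r/n)^(nt)
A = $28,000.00 × (1 + 0.039/4)^(4 × 14)
Growth factor: (1 + 0.039/4)^56 = 1.7217745
A = $28,000.00 × 1.7217745
A = $48,209.69

A = P(1 + r/n)^(nt) = $48,209.69


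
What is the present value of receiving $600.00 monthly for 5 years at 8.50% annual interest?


Present value of an ordinary annuity: PV = PMT × (1 − (1 + r)^(−n)) / r
Monthly rate r = 0.085/12 ≈ 0.00708333, n = 60
PV = $600.00 × (1 − (1 + 0.085/12)^(−60)) / (0.085/12)
PV = $600.00 × 48.741183
PV = $29,244.71

PV = PMT × (1-(1+r)^(-n))/r = $29,244.71


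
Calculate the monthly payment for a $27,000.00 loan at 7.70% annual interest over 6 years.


Loan payment formula: PMT = PV × r / (1 − (1 + r)^(−n))
Monthly rate r = 0.077/12 ≈ 0.00641667, n = 72 months
Denominator: 1 − (1 + 0.077/12)^(−72) = 0.369047
PMT = $27,000.00 × (0.077/12) / 0.369047
PMT = $469.45 per month

PMT = PV × r / (1-(1+r)^(-n)) = $469.45/month


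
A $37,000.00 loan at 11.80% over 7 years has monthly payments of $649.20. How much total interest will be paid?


Total paid over the life of the loan = PMT × n.
Total paid = $649.20 × 84 = $54,532.80
Total interest = total paid − principal = $54,532.80 − $37,000.00 = $17,532.80

Total interest = (PMT × n) - PV = $17,532.80


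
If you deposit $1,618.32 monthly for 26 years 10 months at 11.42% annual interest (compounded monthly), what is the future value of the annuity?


Future value of an ordinary annuity: FV = PMT × ((1 + r)^n − 1) / r
Monthly rate r = 0.1142/12 ≈ 0.00951667, n = 322
FV = $1,618.32 × ((1 + 0.1142/12)^322 − 1) / (0.1142/12)
FV = $1,618.32 × 2113.424084
FV = $3,420,196.46

FV = PMT × ((1+r)^n - 1)/r = $3,420,196.46


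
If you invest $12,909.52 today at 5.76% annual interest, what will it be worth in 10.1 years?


Future value formula: FV = PV × (1 + r)^t
FV = $12,909.52 × (1 + 0.0576)^10.1
FV = $12,909.52 × 1.7605427
FV = $22,727.76

FV = PV × (1 + r)^t = $22,727.76


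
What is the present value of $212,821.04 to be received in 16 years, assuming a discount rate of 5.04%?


Present value formula: PV = FV / (1 + r)^t
PV = $212,821.04 / (1 + 0.0504)^16
PV = $212,821.04 / 2.1962178
PV = $96,903.43

PV = FV / (1 + r)^t = $96,903.43


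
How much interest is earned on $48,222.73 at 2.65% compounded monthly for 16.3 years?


Compound interest earned = final amount − principal.
A = P(1 + r/n)^(nt) = $48,222.73 × (1 + 0.0265/12)^(12 × 16.3) = $74,240.09
Interest = A − P = $74,240.09 − $48,222.73 = $26,017.36

Interest = A - P = $26,017.36


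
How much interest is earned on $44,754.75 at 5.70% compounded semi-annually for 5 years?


Compound interest earned = final amount − principal.
A = P(1 + r/n)^(nt) = $44,754.75 × (1 + 0.057/2)^(2 × 5) = $59,276.44
Interest = A − P = $59,276.44 − $44,754.75 = $14,521.69

Interest = A - P = $14,521.69


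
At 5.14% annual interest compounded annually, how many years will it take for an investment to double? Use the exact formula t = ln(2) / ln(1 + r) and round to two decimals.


Doubling condition: (1 + r)^t = 2
Take ln of both sides: t × ln(1 + r) = ln(2)
t = ln(2) / ln(1 + r)
t = 0.693147 / 0.050123
t = 13.83

t = ln(2) / ln(1 + r) = 13.83 years


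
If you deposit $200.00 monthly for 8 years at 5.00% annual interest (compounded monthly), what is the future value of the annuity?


Future value of an ordinary annuity: FV = PMT × ((1 + r)^n − 1) / r
Monthly rate r = 0.05/12 ≈ 0.00416667, n = 96
FV = $200.00 × ((1 + 0.05/12)^96 − 1) / (0.05/12)
FV = $200.00 × 117.740512
FV = $23,548.10

FV = PMT × ((1+r)^n - 1)/r = $23,548.10


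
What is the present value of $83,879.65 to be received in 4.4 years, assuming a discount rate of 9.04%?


Present value formula: PV = FV / (1 + r)^t
PV = $83,879.65 / (1 + 0.0904)^4.4
PV = $83,879.65 / 1.4634494
PV = $57,316.40

PV = FV / (1 + r)^t = $57,316.40


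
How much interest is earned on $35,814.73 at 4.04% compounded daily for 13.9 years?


Compound interest earned = final amount − principal.
A = P(1 + r/n)^(nt) = $35,814.73 × (1 + 0.0404/365)^(365 × 13.9) = $62,795.80
Interest = A − P = $62,795.80 − $35,814.73 = $26,981.07

Interest = A - P = $26,981.07


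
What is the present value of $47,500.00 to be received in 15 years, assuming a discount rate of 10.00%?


Present value formula: PV = FV / (1 + r)^t
PV = $47,500.00 / (1 + 0.1)^15
PV = $47,500.00 / 4.177248
PV = $11,371.12

PV = FV / (1 + r)^t = $11,371.12


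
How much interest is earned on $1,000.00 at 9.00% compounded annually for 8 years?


Compound interest earned = final amount − principal.
A = P(1 + r/n)^(nt) = $1,000.00 × (1 + 0.09/1)^(1 × 8) = $1,992.56
Interest = A − P = $1,992.56 − $1,000.00 = $992.56

Interest = A - P = $992.56


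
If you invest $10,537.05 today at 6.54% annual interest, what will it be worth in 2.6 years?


Future value formula: FV = PV × (1 + r)^t
FV = $10,537.05 × (1 + 0.0654)^2.6
FV = $10,537.05 × 1.179052
FV = $12,423.73

FV = PV × (1 + r)^t = $12,423.73


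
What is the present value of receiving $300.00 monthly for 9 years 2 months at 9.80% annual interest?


Present value of an ordinary annuity: PV = PMT × (1 − (1 + r)^(−n)) / r
Monthly rate r = 0.098/12 ≈ 0.00816667, n = 110
PV = $300.00 × (1 − (1 + 0.098/12)^(−110)) / (0.098/12)
PV = $300.00 × 72.399632
PV = $21,719.89

PV = PMT × (1-(1+r)^(-n))/r = $21,719.89


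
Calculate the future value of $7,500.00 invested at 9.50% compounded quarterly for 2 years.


Compound interest formula: A = P(1 + r/n)^(nt)
A = $7,500.00 × (1 + 0.095/4)^(4 × 2)
Growth factor: (1 + 0.095/4)^8 = 1.206567
A = $7,500.00 × 1.206567
A = $9,049.25

A = P(1 + r/n)^(nt) = $9,049.25


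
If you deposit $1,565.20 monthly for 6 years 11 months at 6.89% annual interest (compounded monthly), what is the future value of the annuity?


Future value of an ordinary annuity: FV = PMT × ((1 + r)^n − 1) / r
Monthly rate r = 0.0689/12 ≈ 0.00574167, n = 83
FV = $1,565.20 × ((1 + 0.0689/12)^83 − 1) / (0.0689/12)
FV = $1,565.20 × 105.949808
FV = $165,832.64

FV = PMT × ((1+r)^n - 1)/r = $165,832.64


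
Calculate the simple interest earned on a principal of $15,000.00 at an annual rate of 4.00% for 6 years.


Simple interest formula: I = P × r × t
I = $15,000.00 × 0.04 × 6
I = $3,600.00

I = P × r × t = $3,600.00


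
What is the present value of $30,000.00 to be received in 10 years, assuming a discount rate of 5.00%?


Present value formula: PV = FV / (1 + r)^t
PV = $30,000.00 / (1 + 0.05)^10
PV = $30,000.00 / 1.6288946
PV = $18,417.40

PV = FV / (1 + r)^t = $18,417.40


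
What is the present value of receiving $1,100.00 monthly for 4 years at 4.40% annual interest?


Present value of an ordinary annuity: PV = PMT × (1 − (1 + r)^(−n)) / r
Monthly rate r = 0.044/12 ≈ 0.00366667, n = 48
PV = $1,100.00 × (1 − (1 + 0.044/12)^(−48)) / (0.044/12)
PV = $1,100.00 × 43.939647
PV = $48,333.61

PV = PMT × (1-(1+r)^(-n))/r = $48,333.61


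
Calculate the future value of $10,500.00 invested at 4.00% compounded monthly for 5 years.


Compound interest formula: A = P(1 + r/n)^(nt)
A = $10,500.00 × (1 + 0.04/12)^(12 × 5)
Growth factor: (1 + 0.04/12)^60 = 1.2209966
A = $10,500.00 × 1.2209966
A = $12,820.46

A = P(1 + r/n)^(nt) = $12,820.46


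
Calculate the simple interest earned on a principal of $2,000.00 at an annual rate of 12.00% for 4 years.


Simple interest formula: I = P × r × t
I = $2,000.00 × 0.12 × 4
I = $960.00

I = P × r × t = $960.00


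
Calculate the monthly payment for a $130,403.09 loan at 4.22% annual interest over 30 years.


Loan payment formula: PMT = PV × r / (1 − (1 + r)^(−n))
Monthly rate r = 0.0422/12 ≈ 0.00351667, n = 360 months
Denominator: 1 − (1 + 0.0422/12)^(−360) = 0.717416
PMT = $130,403.09 × (0.0422/12) / 0.717416
PMT = $639.22 per month

PMT = PV × r / (1-(1+r)^(-n)) = $639.22/month


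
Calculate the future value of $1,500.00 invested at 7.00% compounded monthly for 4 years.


Compound interest formula: A = P(1 + r/n)^(nt)
A = $1,500.00 × (1 + 0.07/12)^(12 × 4)
Growth factor: (1 + 0.07/12)^48 = 1.322054
A = $1,500.00 × 1.322054
A = $1,983.08

A = P(1 + r/n)^(nt) = $1,983.08


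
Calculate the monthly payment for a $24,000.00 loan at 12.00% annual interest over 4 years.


Loan payment formula: PMT = PV × r / (1 − (1 + r)^(−n))
Monthly rate r = 0.12/12 = 0.01, n = 48 months
Denominator: 1 − (1 + 0.12/12)^(−48) = 0.379740
PMT = $24,000.00 × (0.12/12) / 0.379740
PMT = $632.01 per month

PMT = PV × r / (1-(1+r)^(-n)) = $632.01/month


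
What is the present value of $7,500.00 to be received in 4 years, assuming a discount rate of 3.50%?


Present value formula: PV = FV / (1 + r)^t
PV = $7,500.00 / (1 + 0.035)^4
PV = $7,500.00 / 1.147523
PV = $6,535.82

PV = FV / (1 + r)^t = $6,535.82


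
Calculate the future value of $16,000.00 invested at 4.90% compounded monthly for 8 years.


Compound interest formula: A = P(1 + r/n)^(nt)
A = $16,000.00 × (1 + 0.049/12)^(12 × 8)
Growth factor: (1 + 0.049/12)^96 = 1.478757
A = $16,000.00 × 1.478757
A = $23,660.11

A = P(1 + r/n)^(nt) = $23,660.11


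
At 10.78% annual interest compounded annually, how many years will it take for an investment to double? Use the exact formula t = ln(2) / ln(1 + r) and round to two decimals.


Doubling condition: (1 + r)^t = 2
Take ln of both sides: t × ln(1 + r) = ln(2)
t = ln(2) / ln(1 + r)
t = 0.693147 / 0.102376
t = 6.77

t = ln(2) / ln(1 + r) = 6.77 years


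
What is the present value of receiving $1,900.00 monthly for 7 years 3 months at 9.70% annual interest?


Present value of an ordinary annuity: PV = PMT × (1 − (1 + r)^(−n)) / r
Monthly rate r = 0.097/12 ≈ 0.00808333, n = 87
PV = $1,900.00 × (1 − (1 + 0.097/12)^(−87)) / (0.097/12)
PV = $1,900.00 × 62.304083
PV = $118,377.76

PV = PMT × (1-(1+r)^(-n))/r = $118,377.76


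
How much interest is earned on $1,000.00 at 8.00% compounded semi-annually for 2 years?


Compound interest earned = final amount − principal.
A = P(1 + r/n)^(nt) = $1,000.00 × (1 + 0.08/2)^(2 × 2) = $1,169.86
Interest = A − P = $1,169.86 − $1,000.00 = $169.86

Interest = A - P = $169.86


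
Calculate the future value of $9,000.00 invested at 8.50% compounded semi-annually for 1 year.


Compound interest formula: A = P(1 + r/n)^(nt)
A = $9,000.00 × (1 + 0.085/2)^(2 × 1)
Growth factor: (1 + 0.085/2)^2 = 1.0868062
A = $9,000.00 × 1.0868062
A = $9,781.26

A = P(1 + r/n)^(nt) = $9,781.26


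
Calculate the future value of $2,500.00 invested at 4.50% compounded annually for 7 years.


Compound interest formula: A = P(1 + r/n)^(nt)
A = $2,500.00 × (1 + 0.045/1)^(1 × 7)
Growth factor: (1 + 0.045/1)^7 = 1.3608618
A = $2,500.00 × 1.3608618
A = $3,402.15

A = P(1 + r/n)^(nt) = $3,402.15


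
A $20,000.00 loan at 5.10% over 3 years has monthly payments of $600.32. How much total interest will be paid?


Total paid over the life of the loan = PMT × n.
Total paid = $600.32 × 36 = $21,611.52
Total interest = total paid − principal = $21,611.52 − $20,000.00 = $1,611.52

Total interest = (PMT × n) - PV = $1,611.52


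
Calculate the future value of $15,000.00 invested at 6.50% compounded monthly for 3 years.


Compound interest formula: A = P(1 + r/n)^(nt)
A = $15,000.00 × (1 + 0.065/12)^(12 × 3)
Growth factor: (1 + 0.065/12)^36 = 1.2146716
A = $15,000.00 × 1.2146716
A = $18,220.07

A = P(1 + r/n)^(nt) = $18,220.07


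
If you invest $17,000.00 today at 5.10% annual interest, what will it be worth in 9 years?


Future value formula: FV = PV × (1 + r)^t
FV = $17,000.00 × (1 + 0.051)^9
FV = $17,000.00 × 1.564676
FV = $26,599.49

FV = PV × (1 + r)^t = $26,599.49


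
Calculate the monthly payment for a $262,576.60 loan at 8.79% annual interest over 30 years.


Loan payment formula: PMT = PV × r / (1 − (1 + r)^(−n))
Monthly rate r = 0.0879/12 = 0.007325, n = 360 months
Denominator: 1 − (1 + 0.0879/12)^(−360) = 0.927733
PMT = $262,576.60 × (0.0879/12) / 0.927733
PMT = $2,073.20 per month

PMT = PV × r / (1-(1+r)^(-n)) = $2,073.20/month


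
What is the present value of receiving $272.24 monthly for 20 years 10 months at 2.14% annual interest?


Present value of an ordinary annuity: PV = PMT × (1 − (1 + r)^(−n)) / r
Monthly rate r = 0.0214/12 ≈ 0.00178333, n = 250
PV = $272.24 × (1 − (1 + 0.0214/12)^(−250)) / (0.0214/12)
PV = $272.24 × 201.563684
PV = $54,873.70

PV = PMT × (1-(1+r)^(-n))/r = $54,873.70


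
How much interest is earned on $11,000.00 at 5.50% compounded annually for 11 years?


Compound interest earned = final amount − principal.
A = P(1 + r/n)^(nt) = $11,000.00 × (1 + 0.055/1)^(1 × 11) = $19,823.02
Interest = A − P = $19,823.02 − $11,000.00 = $8,823.02

Interest = A - P = $8,823.02


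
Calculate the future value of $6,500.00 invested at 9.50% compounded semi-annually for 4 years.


Compound interest formula: A = P(1 + r/n)^(nt)
A = $6,500.00 × (1 + 0.095/2)^(2 × 4)
Growth factor: (1 + 0.095/2)^8 = 1.4495468
A = $6,500.00 × 1.4495468
A = $9,422.05

A = P(1 + r/n)^(nt) = $9,422.05


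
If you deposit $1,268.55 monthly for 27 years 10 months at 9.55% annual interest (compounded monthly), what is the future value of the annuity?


Future value of an ordinary annuity: FV = PMT × ((1 + r)^n − 1) / r
Monthly rate r = 0.0955/12 ≈ 0.00795833, n = 334
FV = $1,268.55 × ((1 + 0.0955/12)^334 − 1) / (0.0955/12)
FV = $1,268.55 × 1648.533034
FV = $2,091,246.58

FV = PMT × ((1+r)^n - 1)/r = $2,091,246.58


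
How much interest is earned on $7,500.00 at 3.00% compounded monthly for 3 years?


Compound interest earned = final amount − principal.
A = P(1 + r/n)^(nt) = $7,500.00 × (1 + 0.03/12)^(12 × 3) = $8,205.39
Interest = A − P = $8,205.39 − $7,500.00 = $705.39

Interest = A - P = $705.39


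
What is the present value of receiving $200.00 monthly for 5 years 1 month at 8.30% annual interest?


Present value of an ordinary annuity: PV = PMT × (1 − (1 + r)^(−n)) / r
Monthly rate r = 0.083/12 ≈ 0.00691667, n = 61
PV = $200.00 × (1 − (1 + 0.083/12)^(−61)) / (0.083/12)
PV = $200.00 × 49.627682
PV = $9,925.54

PV = PMT × (1-(1+r)^(-n))/r = $9,925.54


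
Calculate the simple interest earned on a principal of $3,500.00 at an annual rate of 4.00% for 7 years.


Simple interest formula: I = P × r × t
I = $3,500.00 × 0.04 × 7
I = $980.00

I = P × r × t = $980.00


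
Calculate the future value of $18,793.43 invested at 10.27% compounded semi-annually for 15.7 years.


Compound interest formula: A = P(1 + r/n)^(nt)
A = $18,793.43 × (1 + 0.1027/2)^(2 × 15.7)
Growth factor: (1 + 0.1027/2)^31.4 = 4.817989
A = $18,793.43 × 4.817989
A = $90,546.54

A = P(1 + r/n)^(nt) = $90,546.54


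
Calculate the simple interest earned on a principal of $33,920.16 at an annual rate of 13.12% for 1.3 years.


Simple interest formula: I = P × r × t
I = $33,920.16 × 0.1312 × 1.3
I = $5,785.42

I = P × r × t = $5,785.42


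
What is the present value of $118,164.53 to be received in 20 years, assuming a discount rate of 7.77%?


Present value formula: PV = FV / (1 + r)^t
PV = $118,164.53 / (1 + 0.0777)^20
PV = $118,164.53 / 4.4664004
PV = $26,456.32

PV = FV / (1 + r)^t = $26,456.32


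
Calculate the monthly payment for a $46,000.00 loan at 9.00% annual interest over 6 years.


Loan payment formula: PMT = PV × r / (1 − (1 + r)^(−n))
Monthly rate r = 0.09/12 = 0.0075, n = 72 months
Denominator: 1 − (1 + 0.09/12)^(−72) = 0.4160764
PMT = $46,000.00 × (0.09/12) / 0.4160764
PMT = $829.17 per month

PMT = PV × r / (1-(1+r)^(-n)) = $829.17/month


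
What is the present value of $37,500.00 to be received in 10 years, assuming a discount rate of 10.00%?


Present value formula: PV = FV / (1 + r)^t
PV = $37,500.00 / (1 + 0.1)^10
PV = $37,500.00 / 2.5937425
PV = $14,457.87

PV = FV / (1 + r)^t = $14,457.87


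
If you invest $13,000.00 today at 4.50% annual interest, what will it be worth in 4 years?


Future value formula: FV = PV × (1 + r)^t
FV = $13,000.00 × (1 + 0.045)^4
FV = $13,000.00 × 1.1925186
FV = $15,502.74

FV = PV × (1 + r)^t = $15,502.74


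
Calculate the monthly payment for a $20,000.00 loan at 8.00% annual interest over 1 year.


Loan payment formula: PMT = PV × r / (1 − (1 + r)^(−n))
Monthly rate r = 0.08/12 ≈ 0.00666667, n = 12 months
Denominator: 1 − (1 + 0.08/12)^(−12) = 0.0766385
PMT = $20,000.00 × (0.08/12) / 0.0766385
PMT = $1,739.77 per month

PMT = PV × r / (1-(1+r)^(-n)) = $1,739.77/month


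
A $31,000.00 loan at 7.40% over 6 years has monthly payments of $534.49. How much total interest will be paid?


Total paid over the life of the loan = PMT × n.
Total paid = $534.49 × 72 = $38,483.28
Total interest = total paid − principal = $38,483.28 − $31,000.00 = $7,483.28

Total interest = (PMT × n) - PV = $7,483.28


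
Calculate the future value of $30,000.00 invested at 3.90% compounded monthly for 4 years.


Compound interest formula: A = P(1 + r/n)^(nt)
A = $30,000.00 × (1 + 0.039/12)^(12 × 4)
Growth factor: (1 + 0.039/12)^48 = 1.1685306
A = $30,000.00 × 1.1685306
A = $35,055.92

A = P(1 + r/n)^(nt) = $35,055.92


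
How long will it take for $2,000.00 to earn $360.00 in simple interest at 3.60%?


Rearrange the simple interest formula for t:
I = P × r × t  ⇒  t = I / (P × r)
t = $360.00 / ($2,000.00 × 0.036)
t = 5

t = I/(P×r) = 5 years


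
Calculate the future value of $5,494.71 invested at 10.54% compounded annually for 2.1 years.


Compound interest formula: A = P(1 + r/n)^(nt)
A = $5,494.71 × (1 + 0.1054/1)^(1 × 2.1)
Growth factor: (1 + 0.1054/1)^2.1 = 1.234215
A = $5,494.71 × 1.234215
A = $6,781.65

A = P(1 + r/n)^(nt) = $6,781.65


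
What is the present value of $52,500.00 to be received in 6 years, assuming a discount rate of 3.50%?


Present value formula: PV = FV / (1 + r)^t
PV = $52,500.00 / (1 + 0.035)^6
PV = $52,500.00 / 1.2292553
PV = $42,708.78

PV = FV / (1 + r)^t = $42,708.78


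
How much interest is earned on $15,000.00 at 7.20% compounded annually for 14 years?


Compound interest earned = final amount − principal.
A = P(1 + r/n)^(nt) = $15,000.00 × (1 + 0.072/1)^(1 × 14) = $39,702.54
Interest = A − P = $39,702.54 − $15,000.00 = $24,702.54

Interest = A - P = $24,702.54


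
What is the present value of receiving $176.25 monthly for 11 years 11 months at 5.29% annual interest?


Present value of an ordinary annuity: PV = PMT × (1 − (1 + r)^(−n)) / r
Monthly rate r = 0.0529/12 ≈ 0.00440833, n = 143
PV = $176.25 × (1 − (1 + 0.0529/12)^(−143)) / (0.0529/12)
PV = $176.25 × 105.908205
PV = $18,666.32

PV = PMT × (1-(1+r)^(-n))/r = $18,666.32


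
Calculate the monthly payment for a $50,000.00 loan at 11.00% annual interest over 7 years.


Loan payment formula: PMT = PV × r / (1 − (1 + r)^(−n))
Monthly rate r = 0.11/12 ≈ 0.00916667, n = 84 months
Denominator: 1 − (1 + 0.11/12)^(−84) = 0.535360
PMT = $50,000.00 × (0.11/12) / 0.535360
PMT = $856.12 per month

PMT = PV × r / (1-(1+r)^(-n)) = $856.12/month


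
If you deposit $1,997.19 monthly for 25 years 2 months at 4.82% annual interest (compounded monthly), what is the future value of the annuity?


Future value of an ordinary annuity: FV = PMT × ((1 + r)^n − 1) / r
Monthly rate r = 0.0482/12 ≈ 0.00401667, n = 302
FV = $1,997.19 × ((1 + 0.0482/12)^302 − 1) / (0.0482/12)
FV = $1,997.19 × 586.433934
FV = $1,171,219.99

FV = PMT × ((1+r)^n - 1)/r = $1,171,219.99


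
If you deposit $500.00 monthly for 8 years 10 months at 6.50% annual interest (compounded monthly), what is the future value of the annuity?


Future value of an ordinary annuity: FV = PMT × ((1 + r)^n − 1) / r
Monthly rate r = 0.065/12 ≈ 0.00541667, n = 106
FV = $500.00 × ((1 + 0.065/12)^106 − 1) / (0.065/12)
FV = $500.00 × 142.689427
FV = $71,344.71

FV = PMT × ((1+r)^n - 1)/r = $71,344.71


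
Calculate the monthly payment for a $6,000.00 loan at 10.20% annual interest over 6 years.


Loan payment formula: PMT = PV × r / (1 − (1 + r)^(−n))
Monthly rate r = 0.102/12 = 0.0085, n = 72 months
Denominator: 1 − (1 + 0.102/12)^(−72) = 0.456330
PMT = $6,000.00 × (0.102/12) / 0.456330
PMT = $111.76 per month

PMT = PV × r / (1-(1+r)^(-n)) = $111.76/month


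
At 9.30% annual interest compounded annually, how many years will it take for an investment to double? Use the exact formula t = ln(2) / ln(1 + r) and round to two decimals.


Doubling condition: (1 + r)^t = 2
Take ln of both sides: t × ln(1 + r) = ln(2)
t = ln(2) / ln(1 + r)
t = 0.693147 / 0.088926
t = 7.79

t = ln(2) / ln(1 + r) = 7.79 years


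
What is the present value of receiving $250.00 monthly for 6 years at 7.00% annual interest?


Present value of an ordinary annuity: PV = PMT × (1 − (1 + r)^(−n)) / r
Monthly rate r = 0.07/12 ≈ 0.00583333, n = 72
PV = $250.00 × (1 − (1 + 0.07/12)^(−72)) / (0.07/12)
PV = $250.00 × 58.654444
PV = $14,663.61

PV = PMT × (1-(1+r)^(-n))/r = $14,663.61


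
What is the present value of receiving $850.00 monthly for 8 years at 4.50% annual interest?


Present value of an ordinary annuity: PV = PMT × (1 − (1 + r)^(−n)) / r
Monthly rate r = 0.045/12 = 0.00375, n = 96
PV = $850.00 × (1 − (1 + 0.045/12)^(−96)) / (0.045/12)
PV = $850.00 × 80.494336
PV = $68,420.19

PV = PMT × (1-(1+r)^(-n))/r = $68,420.19


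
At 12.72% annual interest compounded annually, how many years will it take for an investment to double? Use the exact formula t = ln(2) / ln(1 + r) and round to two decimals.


Doubling condition: (1 + r)^t = 2
Take ln of both sides: t × ln(1 + r) = ln(2)
t = ln(2) / ln(1 + r)
t = 0.693147 / 0.119737
t = 5.79

t = ln(2) / ln(1 + r) = 5.79 years


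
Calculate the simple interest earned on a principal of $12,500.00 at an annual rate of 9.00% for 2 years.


Simple interest formula: I = P × r × t
I = $12,500.00 × 0.09 × 2
I = $2,250.00

I = P × r × t = $2,250.00


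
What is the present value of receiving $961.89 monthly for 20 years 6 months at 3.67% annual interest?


Present value of an ordinary annuity: PV = PMT × (1 − (1 + r)^(−n)) / r
Monthly rate r = 0.0367/12 ≈ 0.00305833, n = 246
PV = $961.89 × (1 − (1 + 0.0367/12)^(−246)) / (0.0367/12)
PV = $961.89 × 172.708718
PV = $166,126.79

PV = PMT × (1-(1+r)^(-n))/r = $166,126.79


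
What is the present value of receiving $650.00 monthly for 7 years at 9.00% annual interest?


Present value of an ordinary annuity: PV = PMT × (1 − (1 + r)^(−n)) / r
Monthly rate r = 0.09/12 = 0.0075, n = 84
PV = $650.00 × (1 − (1 + 0.09/12)^(−84)) / (0.09/12)
PV = $650.00 × 62.153965
PV = $40,400.08

PV = PMT × (1-(1+r)^(-n))/r = $40,400.08


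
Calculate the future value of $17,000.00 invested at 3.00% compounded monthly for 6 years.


Compound interest formula: A = P(1 + r/n)^(nt)
A = $17,000.00 × (1 + 0.03/12)^(12 × 6)
Growth factor: (1 + 0.03/12)^72 = 1.196948
A = $17,000.00 × 1.196948
A = $20,348.12

A = P(1 + r/n)^(nt) = $20,348.12


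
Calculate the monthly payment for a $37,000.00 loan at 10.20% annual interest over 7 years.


Loan payment formula: PMT = PV × r / (1 − (1 + r)^(−n))
Monthly rate r = 0.102/12 = 0.0085, n = 84 months
Denominator: 1 − (1 + 0.102/12)^(−84) = 0.508839
PMT = $37,000.00 × (0.102/12) / 0.508839
PMT = $618.07 per month

PMT = PV × r / (1-(1+r)^(-n)) = $618.07/month


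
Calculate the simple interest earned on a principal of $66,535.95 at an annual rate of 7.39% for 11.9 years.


Simple interest formula: I = P × r × t
I = $66,535.95 × 0.0739 × 11.9
I = $58,512.38

I = P × r × t = $58,512.38


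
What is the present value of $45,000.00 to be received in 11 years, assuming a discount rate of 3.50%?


Present value formula: PV = FV / (1 + r)^t
PV = $45,000.00 / (1 + 0.035)^11
PV = $45,000.00 / 1.4599697
PV = $30,822.56

PV = FV / (1 + r)^t = $30,822.56


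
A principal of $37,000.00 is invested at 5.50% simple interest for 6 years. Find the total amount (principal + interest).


Total amount formula: A = P(1 + rt) = P + P·r·t
Interest: I = P × r × t = $37,000.00 × 0.055 × 6 = $12,210.00
A = P + I = $37,000.00 + $12,210.00 = $49,210.00

A = P + I = P(1 + rt) = $49,210.00


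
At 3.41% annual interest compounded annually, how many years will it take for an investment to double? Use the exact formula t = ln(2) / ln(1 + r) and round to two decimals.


Doubling condition: (1 + r)^t = 2
Take ln of both sides: t × ln(1 + r) = ln(2)
t = ln(2) / ln(1 + r)
t = 0.693147 / 0.033531
t = 20.67

t = ln(2) / ln(1 + r) = 20.67 years


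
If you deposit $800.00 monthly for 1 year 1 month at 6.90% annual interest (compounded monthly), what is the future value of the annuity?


Future value of an ordinary annuity: FV = PMT × ((1 + r)^n − 1) / r
Monthly rate r = 0.069/12 = 0.00575, n = 13
FV = $800.00 × ((1 + 0.069/12)^13 − 1) / (0.069/12)
FV = $800.00 × 13.458093
FV = $10,766.47

FV = PMT × ((1+r)^n - 1)/r = $10,766.47


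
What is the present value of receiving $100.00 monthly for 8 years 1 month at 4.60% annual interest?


Present value of an ordinary annuity: PV = PMT × (1 − (1 + r)^(−n)) / r
Monthly rate r = 0.046/12 ≈ 0.00383333, n = 97
PV = $100.00 × (1 − (1 + 0.046/12)^(−97)) / (0.046/12)
PV = $100.00 × 80.880147
PV = $8,088.01

PV = PMT × (1-(1+r)^(-n))/r = $8,088.01
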